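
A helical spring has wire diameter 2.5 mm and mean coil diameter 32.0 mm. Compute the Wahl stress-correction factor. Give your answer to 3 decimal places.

C = D/d = 32.0/2.5 = 12.8000
K_W = (4C−1)/(4C−4) + 0.615/C = 50.200/47.200 + 0.0480 = 1.1116

1.112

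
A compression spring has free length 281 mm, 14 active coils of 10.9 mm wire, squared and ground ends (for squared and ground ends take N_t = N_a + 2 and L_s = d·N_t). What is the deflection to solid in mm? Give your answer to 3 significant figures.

107 mm

N_t = 16; L_s = 10.9·16 = 174.4 mm
δ_solid = L₀ − L_s = 281 − 174.4 = 106.6 mm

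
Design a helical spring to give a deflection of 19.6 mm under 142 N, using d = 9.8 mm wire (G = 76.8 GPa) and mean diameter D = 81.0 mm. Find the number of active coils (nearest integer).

23

Required rate k = F/δ = 142/19.6 = 7.2449 N/mm
N_a = Gd⁴/(8D³k) = (76.8×10³ × 9.8⁴)/(8 × 81.0³ × 7.2449)
    = 7.08379e+08 / 3.08019e+07 = 23 → 23 coils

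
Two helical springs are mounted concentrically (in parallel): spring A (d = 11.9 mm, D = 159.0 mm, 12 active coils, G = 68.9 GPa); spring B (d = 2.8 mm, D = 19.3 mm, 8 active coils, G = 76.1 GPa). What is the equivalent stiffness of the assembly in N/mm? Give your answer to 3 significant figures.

k_A = Gd⁴/(8D³N_a) = (68.9×10³)(11.9⁴)/(8·159.0³·12) = 3.5805 N/mm
k_B = Gd⁴/(8D³N_a) = (76.1×10³)(2.8⁴)/(8·19.3³·8) = 10.166 N/mm
Parallel: k_eq = 3.5805 + 10.166 = 13.747 N/mm

13.7 N/mm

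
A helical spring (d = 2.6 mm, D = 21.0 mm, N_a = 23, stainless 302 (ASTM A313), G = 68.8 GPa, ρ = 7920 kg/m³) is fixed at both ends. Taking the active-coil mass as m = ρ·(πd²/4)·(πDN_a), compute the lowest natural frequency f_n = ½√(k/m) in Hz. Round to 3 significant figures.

k = Gd⁴/(8D³N_a) = (68.8×10³)(2.6⁴)/(8·21.0³·23) = 1.845 N/mm = 1845 N/m
Wire length L = πDN_a = π·21.0·23 = 1517.4 mm
m = ρ·(πd²/4)·L = 7920 × 5.3093×10⁻⁶ m² × 1.5174 m = 0.063806 kg
f_n = ½√(k/m) = 0.5·√(1845/0.063806) = 0.5·√(28917) = 85.024 Hz

85.0 Hz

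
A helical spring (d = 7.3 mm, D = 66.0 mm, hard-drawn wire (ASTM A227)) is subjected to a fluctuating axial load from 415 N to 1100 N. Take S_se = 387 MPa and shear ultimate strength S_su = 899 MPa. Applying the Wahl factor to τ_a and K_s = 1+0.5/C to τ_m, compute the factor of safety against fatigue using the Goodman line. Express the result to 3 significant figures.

C = D/d = 66.0/7.3 = 9.0411; K_W = (4C−1)/(4C−4)+0.615/C = 1.1613; K_s = 1+0.5/C = 1.0553
F_a = (F_max−F_min)/2 = 342.5 N; F_m = (F_max+F_min)/2 = 757.5 N
τ_a = K_W·8F_aD/(πd³) = 1.1613 × 147.97 = 171.84 MPa
τ_m = K_s·8F_mD/(πd³) = 1.0553 × 327.26 = 345.36 MPa
Goodman: 1/n_f = τ_a/S_se + τ_m/S_su = 171.84/387 + 345.36/899 = 0.44402 + 0.38416 = 0.82819
n_f = 1/0.82819 = 1.207

1.21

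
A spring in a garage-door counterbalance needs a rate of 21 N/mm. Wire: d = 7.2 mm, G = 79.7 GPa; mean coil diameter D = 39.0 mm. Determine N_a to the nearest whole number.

N_a = Gd⁴/(8D³k) = (79.7×10³ × 7.2⁴)/(8 × 39.0³ × 21)
    = 2.14185e+08 / 9.96559e+06 = 21.49 → 21 coils

21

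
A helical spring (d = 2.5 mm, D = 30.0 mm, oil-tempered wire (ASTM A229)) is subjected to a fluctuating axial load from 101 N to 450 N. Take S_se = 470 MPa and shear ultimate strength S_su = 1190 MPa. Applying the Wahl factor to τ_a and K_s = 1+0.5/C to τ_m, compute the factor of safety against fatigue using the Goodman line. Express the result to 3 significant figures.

0.311

C = D/d = 30.0/2.5 = 12.0000; K_W = (4C−1)/(4C−4)+0.615/C = 1.1194; K_s = 1+0.5/C = 1.0417
F_a = (F_max−F_min)/2 = 174.5 N; F_m = (F_max+F_min)/2 = 275.5 N
τ_a = K_W·8F_aD/(πd³) = 1.1194 × 853.17 = 955.07 MPa
τ_m = K_s·8F_mD/(πd³) = 1.0417 × 1347 = 1403.1 MPa
Goodman: 1/n_f = τ_a/S_se + τ_m/S_su = 955.07/470 + 1403.1/1190 = 2.03206 + 1.17908 = 3.2111
n_f = 1/3.2111 = 0.3114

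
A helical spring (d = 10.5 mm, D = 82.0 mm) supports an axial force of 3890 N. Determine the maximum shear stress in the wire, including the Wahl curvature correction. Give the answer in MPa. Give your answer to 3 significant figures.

Spring index C = D/d = 82.0/10.5 = 7.8095
K_W = (4C−1)/(4C−4) + 0.615/C = 30.238/27.238 + 0.0788 = 1.1889
τ₀ = 8FD/(πd³) = 8·3890·82.0/(π·10.5³) = 2.55184e+06/3636.8 = 701.67 MPa
τ_max = K·τ₀ = 1.1889 × 701.67 = 834.21 MPa

834 MPa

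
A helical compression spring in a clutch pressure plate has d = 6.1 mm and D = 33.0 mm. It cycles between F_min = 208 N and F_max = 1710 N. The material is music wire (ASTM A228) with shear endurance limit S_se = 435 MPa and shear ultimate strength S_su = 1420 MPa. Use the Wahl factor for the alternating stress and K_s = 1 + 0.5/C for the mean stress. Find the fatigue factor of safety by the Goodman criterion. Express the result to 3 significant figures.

C = D/d = 33.0/6.1 = 5.4098; K_W = (4C−1)/(4C−4)+0.615/C = 1.2838; K_s = 1+0.5/C = 1.0924
F_a = (F_max−F_min)/2 = 751 N; F_m = (F_max+F_min)/2 = 959 N
τ_a = K_W·8F_aD/(πd³) = 1.2838 × 278.04 = 356.93 MPa
τ_m = K_s·8F_mD/(πd³) = 1.0924 × 355.04 = 387.86 MPa
Goodman: 1/n_f = τ_a/S_se + τ_m/S_su = 356.93/435 + 387.86/1420 = 0.82054 + 0.27314 = 1.0937
n_f = 1/1.0937 = 0.9143

0.914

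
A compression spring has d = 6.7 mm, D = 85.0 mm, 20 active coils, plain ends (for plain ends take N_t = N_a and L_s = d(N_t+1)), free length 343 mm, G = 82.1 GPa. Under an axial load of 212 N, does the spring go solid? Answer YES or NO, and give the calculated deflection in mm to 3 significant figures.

NO, δ = 126 mm

k = Gd⁴/(8D³N_a) = (82.1×10³)(6.7⁴)/(8·85.0³·20) = 1.6837 N/mm
N_t = 20; L_s = 6.7·21 = 140.7 mm; δ_solid = L₀ − L_s = 343 − 140.7 = 202.3 mm
δ = F/k = 212/1.6837 = 125.91 mm
δ < δ_solid → spring does not go solid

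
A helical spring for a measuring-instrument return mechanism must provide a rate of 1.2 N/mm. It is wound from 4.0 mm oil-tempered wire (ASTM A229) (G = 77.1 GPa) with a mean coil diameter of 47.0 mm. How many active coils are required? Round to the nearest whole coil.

N_a = Gd⁴/(8D³k) = (77.1×10³ × 4.0⁴)/(8 × 47.0³ × 1.2)
    = 1.97376e+07 / 996701 = 19.8 → 20 coils

20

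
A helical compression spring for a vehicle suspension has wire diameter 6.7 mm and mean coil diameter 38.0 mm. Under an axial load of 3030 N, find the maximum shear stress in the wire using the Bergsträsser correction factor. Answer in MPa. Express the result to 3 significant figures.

1220 MPa

Spring index C = D/d = 38.0/6.7 = 5.6716
K_B = (4C+2)/(4C−3) = 24.687/19.687 = 1.2540
τ₀ = 8FD/(πd³) = 8·3030·38.0/(π·6.7³) = 921120/944.87 = 974.86 MPa
τ_max = K·τ₀ = 1.2540 × 974.86 = 1222.5 MPa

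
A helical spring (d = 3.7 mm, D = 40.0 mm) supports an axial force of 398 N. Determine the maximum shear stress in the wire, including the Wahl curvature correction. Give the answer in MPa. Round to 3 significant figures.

Spring index C = D/d = 40.0/3.7 = 10.8108
K_W = (4C−1)/(4C−4) + 0.615/C = 42.243/39.243 + 0.0569 = 1.1333
τ₀ = 8FD/(πd³) = 8·398·40.0/(π·3.7³) = 127360/159.13 = 800.35 MPa
τ_max = K·τ₀ = 1.1333 × 800.35 = 907.06 MPa

907 MPa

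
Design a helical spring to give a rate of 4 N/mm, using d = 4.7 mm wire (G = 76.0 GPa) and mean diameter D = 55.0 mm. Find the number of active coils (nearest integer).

7

N_a = Gd⁴/(8D³k) = (76.0×10³ × 4.7⁴)/(8 × 55.0³ × 4)
    = 3.70856e+07 / 5.324e+06 = 6.966 → 7 coils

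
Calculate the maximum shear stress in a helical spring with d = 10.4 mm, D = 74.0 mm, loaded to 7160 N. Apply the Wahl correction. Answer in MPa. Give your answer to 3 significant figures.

Spring index C = D/d = 74.0/10.4 = 7.1154
K_W = (4C−1)/(4C−4) + 0.615/C = 27.462/24.462 + 0.0864 = 1.2091
τ₀ = 8FD/(πd³) = 8·7160·74.0/(π·10.4³) = 4.23872e+06/3533.9 = 1199.5 MPa
τ_max = K·τ₀ = 1.2091 × 1199.5 = 1450.2 MPa

1450 MPa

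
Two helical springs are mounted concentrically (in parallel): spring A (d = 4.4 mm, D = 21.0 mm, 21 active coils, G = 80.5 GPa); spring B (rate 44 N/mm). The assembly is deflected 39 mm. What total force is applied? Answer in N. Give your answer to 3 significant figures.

k_A = Gd⁴/(8D³N_a) = (80.5×10³)(4.4⁴)/(8·21.0³·21) = 19.393 N/mm
Parallel: k_eq = 19.393 + 44 = 63.393 N/mm
F = k_eq·δ = 63.393·39 = 2472.3 N

2470 N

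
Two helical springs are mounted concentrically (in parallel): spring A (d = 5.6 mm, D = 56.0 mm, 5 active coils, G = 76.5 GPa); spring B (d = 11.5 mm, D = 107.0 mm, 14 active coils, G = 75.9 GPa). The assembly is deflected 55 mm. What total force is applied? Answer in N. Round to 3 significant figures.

1120 N

k_A = Gd⁴/(8D³N_a) = (76.5×10³)(5.6⁴)/(8·56.0³·5) = 10.71 N/mm
k_B = Gd⁴/(8D³N_a) = (75.9×10³)(11.5⁴)/(8·107.0³·14) = 9.6753 N/mm
Parallel: k_eq = 10.71 + 9.6753 = 20.385 N/mm
F = k_eq·δ = 20.385·55 = 1121.2 N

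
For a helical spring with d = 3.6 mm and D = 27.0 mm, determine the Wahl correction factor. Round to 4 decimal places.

1.1974

C = D/d = 27.0/3.6 = 7.5000
K_W = (4C−1)/(4C−4) + 0.615/C = 29.000/26.000 + 0.0820 = 1.1974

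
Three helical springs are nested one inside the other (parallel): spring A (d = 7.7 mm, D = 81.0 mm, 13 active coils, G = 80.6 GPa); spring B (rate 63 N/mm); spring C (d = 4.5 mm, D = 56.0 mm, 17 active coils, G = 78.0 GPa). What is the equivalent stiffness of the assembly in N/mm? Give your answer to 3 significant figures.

69.5 N/mm

k_A = Gd⁴/(8D³N_a) = (80.6×10³)(7.7⁴)/(8·81.0³·13) = 5.1264 N/mm
k_C = Gd⁴/(8D³N_a) = (78.0×10³)(4.5⁴)/(8·56.0³·17) = 1.3392 N/mm
Parallel: k_eq = 5.1264 + 63 + 1.3392 = 69.466 N/mm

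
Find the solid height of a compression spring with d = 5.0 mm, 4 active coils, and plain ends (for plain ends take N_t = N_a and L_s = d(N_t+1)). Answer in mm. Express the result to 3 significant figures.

plain ends: N_t = N_a = 4
L_s = d·(N_t+1) = 5.0 × 5 = 25 mm

25.0 mm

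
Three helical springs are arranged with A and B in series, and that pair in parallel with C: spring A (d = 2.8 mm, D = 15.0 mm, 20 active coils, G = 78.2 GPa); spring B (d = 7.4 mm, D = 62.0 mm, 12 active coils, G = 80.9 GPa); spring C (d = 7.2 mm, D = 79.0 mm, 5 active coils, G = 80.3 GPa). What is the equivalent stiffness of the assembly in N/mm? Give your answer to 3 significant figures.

k_A = Gd⁴/(8D³N_a) = (78.2×10³)(2.8⁴)/(8·15.0³·20) = 8.9011 N/mm
k_B = Gd⁴/(8D³N_a) = (80.9×10³)(7.4⁴)/(8·62.0³·12) = 10.603 N/mm
k_C = Gd⁴/(8D³N_a) = (80.3×10³)(7.2⁴)/(8·79.0³·5) = 10.942 N/mm
Springs A,B series: k_AB = 1/(1/8.9011+1/10.603) = 4.8389 N/mm; parallel with C: k_eq = 4.8389+10.942 = 15.781 N/mm

15.8 N/mm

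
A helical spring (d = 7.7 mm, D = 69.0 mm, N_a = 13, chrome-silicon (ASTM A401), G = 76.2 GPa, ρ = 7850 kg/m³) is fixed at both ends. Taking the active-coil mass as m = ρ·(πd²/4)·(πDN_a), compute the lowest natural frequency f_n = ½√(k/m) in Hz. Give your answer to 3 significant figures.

k = Gd⁴/(8D³N_a) = (76.2×10³)(7.7⁴)/(8·69.0³·13) = 7.8404 N/mm = 7840.4 N/m
Wire length L = πDN_a = π·69.0·13 = 2818 mm
m = ρ·(πd²/4)·L = 7850 × 46.566×10⁻⁶ m² × 2.818 m = 1.0301 kg
f_n = ½√(k/m) = 0.5·√(7840.4/1.0301) = 0.5·√(7611.2) = 43.621 Hz

43.6 Hz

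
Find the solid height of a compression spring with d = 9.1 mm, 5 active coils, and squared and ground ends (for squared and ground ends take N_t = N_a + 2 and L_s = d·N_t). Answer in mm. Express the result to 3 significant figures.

squared and ground ends: N_t = N_a + 2 = 5 + 2 = 7
L_s = d·N_t = 9.1 × 7 = 63.7 mm

63.7 mm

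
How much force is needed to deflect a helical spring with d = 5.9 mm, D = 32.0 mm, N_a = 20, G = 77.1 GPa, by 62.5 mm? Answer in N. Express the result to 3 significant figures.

k = Gd⁴/(8D³N_a) = (77.1×10³)(5.9⁴)/(8·32.0³·20) = 17.819 N/mm
F = k·δ = 17.819 × 62.5 = 1113.7 N

1110 N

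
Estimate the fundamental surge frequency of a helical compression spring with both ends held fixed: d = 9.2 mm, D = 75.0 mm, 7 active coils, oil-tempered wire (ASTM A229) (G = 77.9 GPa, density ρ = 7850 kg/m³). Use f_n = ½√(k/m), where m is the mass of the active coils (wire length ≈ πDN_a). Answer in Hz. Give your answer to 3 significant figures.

82.8 Hz

k = Gd⁴/(8D³N_a) = (77.9×10³)(9.2⁴)/(8·75.0³·7) = 23.622 N/mm = 23622 N/m
Wire length L = πDN_a = π·75.0·7 = 1649.3 mm
m = ρ·(πd²/4)·L = 7850 × 66.476×10⁻⁶ m² × 1.6493 m = 0.86069 kg
f_n = ½√(k/m) = 0.5·√(23622/0.86069) = 0.5·√(27446) = 82.834 Hz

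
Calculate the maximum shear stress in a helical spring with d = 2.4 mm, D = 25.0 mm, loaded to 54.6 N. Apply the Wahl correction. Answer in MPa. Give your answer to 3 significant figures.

286 MPa

Spring index C = D/d = 25.0/2.4 = 10.4167
K_W = (4C−1)/(4C−4) + 0.615/C = 40.667/37.667 + 0.0590 = 1.1387
τ₀ = 8FD/(πd³) = 8·54.6·25.0/(π·2.4³) = 10920/43.429 = 251.44 MPa
τ_max = K·τ₀ = 1.1387 × 251.44 = 286.31 MPa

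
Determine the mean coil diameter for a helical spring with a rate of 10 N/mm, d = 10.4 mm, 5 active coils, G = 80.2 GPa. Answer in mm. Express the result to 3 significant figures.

133 mm

D = (Gd⁴/(8N_a·k))^(1/3) = (80.2×10³·10.4⁴/(8·5·10))^(1/3)
  = (2.34557e+06)^(1/3) = 132.8666 mm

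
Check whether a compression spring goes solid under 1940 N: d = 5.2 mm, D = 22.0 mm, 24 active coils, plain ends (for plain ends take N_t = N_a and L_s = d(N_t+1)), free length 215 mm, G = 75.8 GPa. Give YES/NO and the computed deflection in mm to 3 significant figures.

k = Gd⁴/(8D³N_a) = (75.8×10³)(5.2⁴)/(8·22.0³·24) = 27.109 N/mm
N_t = 24; L_s = 5.2·25 = 130 mm; δ_solid = L₀ − L_s = 215 − 130 = 85 mm
δ = F/k = 1940/27.109 = 71.563 mm
δ < δ_solid → spring does not go solid

NO, δ = 71.6 mm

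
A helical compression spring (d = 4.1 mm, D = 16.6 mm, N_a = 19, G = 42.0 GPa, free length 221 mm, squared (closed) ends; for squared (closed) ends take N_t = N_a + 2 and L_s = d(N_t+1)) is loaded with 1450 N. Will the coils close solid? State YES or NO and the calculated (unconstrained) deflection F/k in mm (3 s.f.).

k = Gd⁴/(8D³N_a) = (42.0×10³)(4.1⁴)/(8·16.6³·19) = 17.069 N/mm
N_t = 21; L_s = 4.1·22 = 90.2 mm; δ_solid = L₀ − L_s = 221 − 90.2 = 130.8 mm
δ = F/k = 1450/17.069 = 84.948 mm
δ < δ_solid → spring does not go solid

NO, δ = 84.9 mm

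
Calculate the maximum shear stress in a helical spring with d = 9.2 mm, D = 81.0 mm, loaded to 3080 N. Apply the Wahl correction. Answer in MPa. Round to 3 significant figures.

951 MPa

Spring index C = D/d = 81.0/9.2 = 8.8043
K_W = (4C−1)/(4C−4) + 0.615/C = 34.217/31.217 + 0.0699 = 1.1660
τ₀ = 8FD/(πd³) = 8·3080·81.0/(π·9.2³) = 1.99584e+06/2446.3 = 815.85 MPa
τ_max = K·τ₀ = 1.1660 × 815.85 = 951.25 MPa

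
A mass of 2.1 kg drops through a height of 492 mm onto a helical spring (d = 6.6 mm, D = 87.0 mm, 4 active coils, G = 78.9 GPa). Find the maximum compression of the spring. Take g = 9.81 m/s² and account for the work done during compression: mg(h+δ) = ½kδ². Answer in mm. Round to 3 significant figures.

56.4 mm

k = Gd⁴/(8D³N_a) = (78.9×10³)(6.6⁴)/(8·87.0³·4) = 7.1047 N/mm
W = mg = 2.1 × 9.81 = 20.601 N
½kδ² − Wδ − Wh = 0 → δ = (W + √(W² + 2kWh))/k
δ = (20.601 + √(424.4 + 144022))/7.1047 = (20.601 + 380.06)/7.1047 = 56.394 mm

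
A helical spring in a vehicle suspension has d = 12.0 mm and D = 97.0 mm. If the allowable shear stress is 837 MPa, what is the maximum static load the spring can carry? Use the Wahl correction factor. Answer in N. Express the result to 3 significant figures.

4950 N

C = D/d = 97.0/12.0 = 8.0833
K_W = (4C−1)/(4C−4) + 0.615/C = 31.333/28.333 + 0.0761 = 1.1820
τ_max = K·8FD/(πd³) → F_max = τ_allow·πd³/(8DK)
F_max = 837·π·12.0³/(8·97.0·1.1820) = 4.5438e+06/917.2 = 4954 N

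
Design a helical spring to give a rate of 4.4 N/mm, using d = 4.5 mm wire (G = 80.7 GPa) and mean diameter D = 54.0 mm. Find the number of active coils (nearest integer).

N_a = Gd⁴/(8D³k) = (80.7×10³ × 4.5⁴)/(8 × 54.0³ × 4.4)
    = 3.3092e+07 / 5.54273e+06 = 5.97 → 6 coils

6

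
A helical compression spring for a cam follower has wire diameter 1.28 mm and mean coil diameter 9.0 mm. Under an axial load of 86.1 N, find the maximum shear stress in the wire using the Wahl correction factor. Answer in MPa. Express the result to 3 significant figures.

1140 MPa

Spring index C = D/d = 9.0/1.28 = 7.0312
K_W = (4C−1)/(4C−4) + 0.615/C = 27.125/24.125 + 0.0875 = 1.2118
τ₀ = 8FD/(πd³) = 8·86.1·9.0/(π·1.28³) = 6199.2/6.5884 = 940.93 MPa
τ_max = K·τ₀ = 1.2118 × 940.93 = 1140.2 MPa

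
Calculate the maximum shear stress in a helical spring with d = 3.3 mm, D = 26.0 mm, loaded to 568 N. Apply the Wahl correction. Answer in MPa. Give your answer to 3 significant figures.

1240 MPa

Spring index C = D/d = 26.0/3.3 = 7.8788
K_W = (4C−1)/(4C−4) + 0.615/C = 30.515/27.515 + 0.0781 = 1.1871
τ₀ = 8FD/(πd³) = 8·568·26.0/(π·3.3³) = 118144/112.9 = 1046.5 MPa
τ_max = K·τ₀ = 1.1871 × 1046.5 = 1242.2 MPa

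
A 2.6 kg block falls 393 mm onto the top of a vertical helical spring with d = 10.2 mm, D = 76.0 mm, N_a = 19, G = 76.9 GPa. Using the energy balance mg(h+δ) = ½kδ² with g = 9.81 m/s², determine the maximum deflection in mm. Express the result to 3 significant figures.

k = Gd⁴/(8D³N_a) = (76.9×10³)(10.2⁴)/(8·76.0³·19) = 12.475 N/mm
W = mg = 2.6 × 9.81 = 25.506 N
½kδ² − Wδ − Wh = 0 → δ = (W + √(W² + 2kWh))/k
δ = (25.506 + √(650.56 + 250096))/12.475 = (25.506 + 500.75)/12.475 = 42.184 mm

42.2 mm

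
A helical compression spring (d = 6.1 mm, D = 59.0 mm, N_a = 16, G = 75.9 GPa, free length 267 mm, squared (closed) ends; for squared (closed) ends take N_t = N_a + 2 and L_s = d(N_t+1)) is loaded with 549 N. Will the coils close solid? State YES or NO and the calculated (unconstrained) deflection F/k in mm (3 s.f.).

NO, δ = 137 mm

k = Gd⁴/(8D³N_a) = (75.9×10³)(6.1⁴)/(8·59.0³·16) = 3.9976 N/mm
N_t = 18; L_s = 6.1·19 = 115.9 mm; δ_solid = L₀ − L_s = 267 − 115.9 = 151.1 mm
δ = F/k = 549/3.9976 = 137.33 mm
δ < δ_solid → spring does not go solid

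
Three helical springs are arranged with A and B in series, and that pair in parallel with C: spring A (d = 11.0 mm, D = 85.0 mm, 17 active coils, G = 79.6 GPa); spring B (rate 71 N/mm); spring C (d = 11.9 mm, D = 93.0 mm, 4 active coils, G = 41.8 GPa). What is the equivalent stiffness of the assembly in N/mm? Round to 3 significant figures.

k_A = Gd⁴/(8D³N_a) = (79.6×10³)(11.0⁴)/(8·85.0³·17) = 13.954 N/mm
k_C = Gd⁴/(8D³N_a) = (41.8×10³)(11.9⁴)/(8·93.0³·4) = 32.566 N/mm
Springs A,B series: k_AB = 1/(1/13.954+1/71) = 11.662 N/mm; parallel with C: k_eq = 11.662+32.566 = 44.228 N/mm

44.2 N/mm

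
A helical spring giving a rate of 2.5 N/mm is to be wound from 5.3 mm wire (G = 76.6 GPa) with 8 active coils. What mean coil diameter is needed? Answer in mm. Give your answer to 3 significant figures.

72.3 mm

D = (Gd⁴/(8N_a·k))^(1/3) = (76.6×10³·5.3⁴/(8·8·2.5))^(1/3)
  = (377757)^(1/3) = 72.2888 mm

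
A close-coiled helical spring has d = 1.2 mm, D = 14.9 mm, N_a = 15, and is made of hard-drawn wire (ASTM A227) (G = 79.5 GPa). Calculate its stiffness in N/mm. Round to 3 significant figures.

k = Gd⁴/(8D³N_a) = (79.5×10³ × 1.2⁴) / (8 × 14.9³ × 15)
  = 164851 / 396954 = 0.41529 N/mm

0.415 N/mm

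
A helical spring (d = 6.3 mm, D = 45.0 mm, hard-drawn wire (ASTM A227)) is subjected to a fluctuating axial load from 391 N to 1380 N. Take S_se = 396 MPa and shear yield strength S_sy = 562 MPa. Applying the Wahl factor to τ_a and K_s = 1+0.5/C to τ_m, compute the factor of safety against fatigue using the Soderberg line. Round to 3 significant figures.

C = D/d = 45.0/6.3 = 7.1429; K_W = (4C−1)/(4C−4)+0.615/C = 1.2082; K_s = 1+0.5/C = 1.0700
F_a = (F_max−F_min)/2 = 494.5 N; F_m = (F_max+F_min)/2 = 885.5 N
τ_a = K_W·8F_aD/(πd³) = 1.2082 × 226.62 = 273.8 MPa
τ_m = K_s·8F_mD/(πd³) = 1.0700 × 405.81 = 434.21 MPa
Soderberg: 1/n_f = τ_a/S_se + τ_m/S_sy = 273.8/396 + 434.21/562 = 0.69141 + 0.77262 = 1.464
n_f = 1/1.464 = 0.683

0.683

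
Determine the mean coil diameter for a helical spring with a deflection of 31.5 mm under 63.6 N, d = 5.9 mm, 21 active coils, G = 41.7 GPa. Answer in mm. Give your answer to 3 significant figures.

53.0 mm

Required rate k = F/δ = 63.6/31.5 = 2.019 N/mm
D = (Gd⁴/(8N_a·k))^(1/3) = (41.7×10³·5.9⁴/(8·21·2.019))^(1/3)
  = (148966)^(1/3) = 53.0106 mm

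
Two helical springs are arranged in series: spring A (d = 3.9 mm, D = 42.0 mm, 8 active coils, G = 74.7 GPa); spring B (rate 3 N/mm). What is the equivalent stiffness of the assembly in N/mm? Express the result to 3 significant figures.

k_A = Gd⁴/(8D³N_a) = (74.7×10³)(3.9⁴)/(8·42.0³·8) = 3.6446 N/mm
Series: 1/k_eq = 1/3.6446 + 1/3 = 0.60771; k_eq = 1.6455 N/mm

1.65 N/mm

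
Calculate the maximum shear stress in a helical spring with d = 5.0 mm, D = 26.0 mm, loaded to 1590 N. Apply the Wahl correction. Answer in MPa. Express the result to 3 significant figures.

Spring index C = D/d = 26.0/5.0 = 5.2000
K_W = (4C−1)/(4C−4) + 0.615/C = 19.800/16.800 + 0.1183 = 1.2968
τ₀ = 8FD/(πd³) = 8·1590·26.0/(π·5.0³) = 330720/392.7 = 842.17 MPa
τ_max = K·τ₀ = 1.2968 × 842.17 = 1092.2 MPa

1090 MPa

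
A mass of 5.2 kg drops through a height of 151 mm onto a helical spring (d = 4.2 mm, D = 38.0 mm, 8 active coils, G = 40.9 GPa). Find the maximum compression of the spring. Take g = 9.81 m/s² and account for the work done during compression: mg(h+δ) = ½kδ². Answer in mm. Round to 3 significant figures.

k = Gd⁴/(8D³N_a) = (40.9×10³)(4.2⁴)/(8·38.0³·8) = 3.624 N/mm
W = mg = 5.2 × 9.81 = 51.012 N
½kδ² − Wδ − Wh = 0 → δ = (W + √(W² + 2kWh))/k
δ = (51.012 + √(2602.2 + 55830.2))/3.624 = (51.012 + 241.73)/3.624 = 80.778 mm

80.8 mm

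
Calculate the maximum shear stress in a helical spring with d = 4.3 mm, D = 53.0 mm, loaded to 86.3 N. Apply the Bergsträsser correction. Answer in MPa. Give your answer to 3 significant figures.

162 MPa

Spring index C = D/d = 53.0/4.3 = 12.3256
K_B = (4C+2)/(4C−3) = 51.302/46.302 = 1.1080
τ₀ = 8FD/(πd³) = 8·86.3·53.0/(π·4.3³) = 36591.2/249.78 = 146.49 MPa
τ_max = K·τ₀ = 1.1080 × 146.49 = 162.31 MPa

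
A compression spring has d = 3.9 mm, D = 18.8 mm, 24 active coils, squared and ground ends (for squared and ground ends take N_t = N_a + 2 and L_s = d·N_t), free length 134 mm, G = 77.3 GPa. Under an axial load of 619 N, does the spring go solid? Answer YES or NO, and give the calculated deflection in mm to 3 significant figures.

k = Gd⁴/(8D³N_a) = (77.3×10³)(3.9⁴)/(8·18.8³·24) = 14.017 N/mm
N_t = 26; L_s = 3.9·26 = 101.4 mm; δ_solid = L₀ − L_s = 134 − 101.4 = 32.6 mm
δ = F/k = 619/14.017 = 44.16 mm
δ ≥ δ_solid → spring goes solid

YES, δ = 44.2 mm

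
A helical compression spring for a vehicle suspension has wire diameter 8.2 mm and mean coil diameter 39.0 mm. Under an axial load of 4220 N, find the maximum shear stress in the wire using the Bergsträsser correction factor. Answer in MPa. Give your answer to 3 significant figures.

997 MPa

Spring index C = D/d = 39.0/8.2 = 4.7561
K_B = (4C+2)/(4C−3) = 21.024/16.024 = 1.3120
τ₀ = 8FD/(πd³) = 8·4220·39.0/(π·8.2³) = 1.31664e+06/1732.2 = 760.11 MPa
τ_max = K·τ₀ = 1.3120 × 760.11 = 997.28 MPa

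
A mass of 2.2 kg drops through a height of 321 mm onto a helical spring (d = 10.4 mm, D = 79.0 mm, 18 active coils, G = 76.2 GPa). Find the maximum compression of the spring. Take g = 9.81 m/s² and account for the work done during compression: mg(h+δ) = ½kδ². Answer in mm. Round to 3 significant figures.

k = Gd⁴/(8D³N_a) = (76.2×10³)(10.4⁴)/(8·79.0³·18) = 12.556 N/mm
W = mg = 2.2 × 9.81 = 21.582 N
½kδ² − Wδ − Wh = 0 → δ = (W + √(W² + 2kWh))/k
δ = (21.582 + √(465.78 + 173969))/12.556 = (21.582 + 417.65)/12.556 = 34.983 mm

35.0 mm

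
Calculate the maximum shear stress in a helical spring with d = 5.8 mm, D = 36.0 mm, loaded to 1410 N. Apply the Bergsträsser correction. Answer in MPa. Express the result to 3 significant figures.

814 MPa

Spring index C = D/d = 36.0/5.8 = 6.2069
K_B = (4C+2)/(4C−3) = 26.828/21.828 = 1.2291
τ₀ = 8FD/(πd³) = 8·1410·36.0/(π·5.8³) = 406080/612.96 = 662.49 MPa
τ_max = K·τ₀ = 1.2291 × 662.49 = 814.24 MPa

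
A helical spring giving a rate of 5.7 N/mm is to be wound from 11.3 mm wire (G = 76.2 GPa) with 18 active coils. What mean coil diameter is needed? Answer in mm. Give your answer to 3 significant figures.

115 mm

D = (Gd⁴/(8N_a·k))^(1/3) = (76.2×10³·11.3⁴/(8·18·5.7))^(1/3)
  = (1.51367e+06)^(1/3) = 114.8181 mm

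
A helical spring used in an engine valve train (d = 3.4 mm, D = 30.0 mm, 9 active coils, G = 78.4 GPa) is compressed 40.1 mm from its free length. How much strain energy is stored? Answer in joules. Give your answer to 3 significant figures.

4.33 J

k = Gd⁴/(8D³N_a) = (78.4×10³)(3.4⁴)/(8·30.0³·9) = 5.3893 N/mm
U = ½kδ² = 0.5 × 5.3893 × 40.1² = 4333.1 N·mm = 4.3331 J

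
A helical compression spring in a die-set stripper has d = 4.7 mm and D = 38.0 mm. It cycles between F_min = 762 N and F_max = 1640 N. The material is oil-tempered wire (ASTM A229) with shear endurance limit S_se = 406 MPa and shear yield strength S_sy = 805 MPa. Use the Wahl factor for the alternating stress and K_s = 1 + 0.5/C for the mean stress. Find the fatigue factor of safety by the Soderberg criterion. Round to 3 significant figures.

0.375

C = D/d = 38.0/4.7 = 8.0851; K_W = (4C−1)/(4C−4)+0.615/C = 1.1819; K_s = 1+0.5/C = 1.0618
F_a = (F_max−F_min)/2 = 439 N; F_m = (F_max+F_min)/2 = 1201 N
τ_a = K_W·8F_aD/(πd³) = 1.1819 × 409.16 = 483.6 MPa
τ_m = K_s·8F_mD/(πd³) = 1.0618 × 1119.4 = 1188.6 MPa
Soderberg: 1/n_f = τ_a/S_se + τ_m/S_sy = 483.6/406 + 1188.6/805 = 1.19112 + 1.47651 = 2.6676
n_f = 1/2.6676 = 0.3749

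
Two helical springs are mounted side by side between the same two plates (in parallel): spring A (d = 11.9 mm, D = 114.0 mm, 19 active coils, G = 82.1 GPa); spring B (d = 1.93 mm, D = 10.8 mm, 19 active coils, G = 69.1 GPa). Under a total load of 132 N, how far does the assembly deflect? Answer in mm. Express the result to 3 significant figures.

k_A = Gd⁴/(8D³N_a) = (82.1×10³)(11.9⁴)/(8·114.0³·19) = 7.3109 N/mm
k_B = Gd⁴/(8D³N_a) = (69.1×10³)(1.93⁴)/(8·10.8³·19) = 5.0072 N/mm
Parallel: k_eq = 7.3109 + 5.0072 = 12.318 N/mm
δ = F/k_eq = 132/12.318 = 10.716 mm

10.7 mm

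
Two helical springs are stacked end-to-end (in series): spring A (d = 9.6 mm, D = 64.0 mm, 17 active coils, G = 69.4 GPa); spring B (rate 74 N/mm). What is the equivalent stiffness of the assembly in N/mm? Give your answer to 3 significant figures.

k_A = Gd⁴/(8D³N_a) = (69.4×10³)(9.6⁴)/(8·64.0³·17) = 16.534 N/mm
Series: 1/k_eq = 1/16.534 + 1/74 = 0.073997; k_eq = 13.514 N/mm

13.5 N/mm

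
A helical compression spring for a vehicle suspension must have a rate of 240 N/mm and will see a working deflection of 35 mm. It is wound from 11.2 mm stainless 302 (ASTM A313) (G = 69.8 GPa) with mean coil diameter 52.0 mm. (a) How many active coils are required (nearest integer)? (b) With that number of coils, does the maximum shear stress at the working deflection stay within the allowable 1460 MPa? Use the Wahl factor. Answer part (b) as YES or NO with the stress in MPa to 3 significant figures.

(a) 4 coils; (b) YES, τ_max = 1080 MPa

N_a = Gd⁴/(8D³k) = (69.8×10³)(11.2⁴)/(8·52.0³·240) = 4.068 → N_a = 4
Actual rate k = Gd⁴/(8D³·4) = 244.1 N/mm
Working load F = kδ = 244.1·35 = 8543.5 N
C = 52.0/11.2 = 4.6429; K_W = (4C−1)/(4C−4)+0.615/C = 1.3383
τ_max = K_W·8FD/(πd³) = 1.3383·805.24 = 1077.7 MPa
τ_max ≤ 1460 MPa → acceptable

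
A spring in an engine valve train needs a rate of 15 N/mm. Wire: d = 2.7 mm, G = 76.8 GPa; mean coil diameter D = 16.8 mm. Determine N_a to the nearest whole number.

7

N_a = Gd⁴/(8D³k) = (76.8×10³ × 2.7⁴)/(8 × 16.8³ × 15)
    = 4.08147e+06 / 568996 = 7.173 → 7 coils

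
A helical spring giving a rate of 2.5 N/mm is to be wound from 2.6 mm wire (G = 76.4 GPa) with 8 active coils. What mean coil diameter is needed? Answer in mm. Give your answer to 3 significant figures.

27.9 mm

D = (Gd⁴/(8N_a·k))^(1/3) = (76.4×10³·2.6⁴/(8·8·2.5))^(1/3)
  = (21820.6)^(1/3) = 27.9440 mm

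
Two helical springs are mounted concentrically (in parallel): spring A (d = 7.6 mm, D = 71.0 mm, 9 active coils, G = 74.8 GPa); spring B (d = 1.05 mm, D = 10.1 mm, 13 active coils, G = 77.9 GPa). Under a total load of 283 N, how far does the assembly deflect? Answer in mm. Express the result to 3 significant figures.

k_A = Gd⁴/(8D³N_a) = (74.8×10³)(7.6⁴)/(8·71.0³·9) = 9.6839 N/mm
k_B = Gd⁴/(8D³N_a) = (77.9×10³)(1.05⁴)/(8·10.1³·13) = 0.88368 N/mm
Parallel: k_eq = 9.6839 + 0.88368 = 10.568 N/mm
δ = F/k_eq = 283/10.568 = 26.78 mm

26.8 mm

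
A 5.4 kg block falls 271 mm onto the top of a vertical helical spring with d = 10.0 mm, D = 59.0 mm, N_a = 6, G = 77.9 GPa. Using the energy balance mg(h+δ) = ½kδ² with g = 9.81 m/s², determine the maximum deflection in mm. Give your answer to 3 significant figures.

k = Gd⁴/(8D³N_a) = (77.9×10³)(10.0⁴)/(8·59.0³·6) = 79.021 N/mm
W = mg = 5.4 × 9.81 = 52.974 N
½kδ² − Wδ − Wh = 0 → δ = (W + √(W² + 2kWh))/k
δ = (52.974 + √(2806.2 + 2.26883e+06))/79.021 = (52.974 + 1507.2)/79.021 = 19.744 mm

19.7 mm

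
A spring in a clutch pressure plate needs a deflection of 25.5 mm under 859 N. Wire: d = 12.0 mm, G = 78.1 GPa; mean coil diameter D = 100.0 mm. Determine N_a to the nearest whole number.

6

Required rate k = F/δ = 859/25.5 = 33.686 N/mm
N_a = Gd⁴/(8D³k) = (78.1×10³ × 12.0⁴)/(8 × 100.0³ × 33.686)
    = 1.61948e+09 / 2.6949e+08 = 6.009 → 6 coils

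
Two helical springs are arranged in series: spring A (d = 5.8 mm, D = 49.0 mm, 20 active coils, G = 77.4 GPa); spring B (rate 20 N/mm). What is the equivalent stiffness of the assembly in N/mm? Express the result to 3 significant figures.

3.77 N/mm

k_A = Gd⁴/(8D³N_a) = (77.4×10³)(5.8⁴)/(8·49.0³·20) = 4.6531 N/mm
Series: 1/k_eq = 1/4.6531 + 1/20 = 0.26491; k_eq = 3.7749 N/mm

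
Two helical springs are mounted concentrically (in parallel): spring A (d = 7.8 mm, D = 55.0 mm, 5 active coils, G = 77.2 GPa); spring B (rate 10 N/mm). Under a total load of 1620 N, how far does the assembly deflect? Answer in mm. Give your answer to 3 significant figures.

30.6 mm

k_A = Gd⁴/(8D³N_a) = (77.2×10³)(7.8⁴)/(8·55.0³·5) = 42.939 N/mm
Parallel: k_eq = 42.939 + 10 = 52.939 N/mm
δ = F/k_eq = 1620/52.939 = 30.602 mm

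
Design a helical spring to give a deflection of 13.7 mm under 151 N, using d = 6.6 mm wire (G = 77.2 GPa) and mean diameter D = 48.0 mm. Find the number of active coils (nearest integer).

Required rate k = F/δ = 151/13.7 = 11.022 N/mm
N_a = Gd⁴/(8D³k) = (77.2×10³ × 6.6⁴)/(8 × 48.0³ × 11.022)
    = 1.46485e+08 / 9.75147e+06 = 15.02 → 15 coils

15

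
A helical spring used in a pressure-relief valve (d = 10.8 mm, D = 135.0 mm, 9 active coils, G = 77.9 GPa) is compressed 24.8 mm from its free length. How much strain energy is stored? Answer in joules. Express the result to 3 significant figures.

k = Gd⁴/(8D³N_a) = (77.9×10³)(10.8⁴)/(8·135.0³·9) = 5.9827 N/mm
U = ½kδ² = 0.5 × 5.9827 × 24.8² = 1839.8 N·mm = 1.8398 J

1.84 J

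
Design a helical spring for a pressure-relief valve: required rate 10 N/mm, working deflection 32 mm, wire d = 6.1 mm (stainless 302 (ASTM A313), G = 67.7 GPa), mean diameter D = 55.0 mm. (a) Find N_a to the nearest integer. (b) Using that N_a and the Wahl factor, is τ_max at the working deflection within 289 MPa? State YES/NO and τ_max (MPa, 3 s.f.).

N_a = Gd⁴/(8D³k) = (67.7×10³)(6.1⁴)/(8·55.0³·10) = 7.043 → N_a = 7
Actual rate k = Gd⁴/(8D³·7) = 10.061 N/mm
Working load F = kδ = 10.061·32 = 321.95 N
C = 55.0/6.1 = 9.0164; K_W = (4C−1)/(4C−4)+0.615/C = 1.1618
τ_max = K_W·8FD/(πd³) = 1.1618·198.65 = 230.79 MPa
τ_max ≤ 289 MPa → acceptable

(a) 7 coils; (b) YES, τ_max = 231 MPa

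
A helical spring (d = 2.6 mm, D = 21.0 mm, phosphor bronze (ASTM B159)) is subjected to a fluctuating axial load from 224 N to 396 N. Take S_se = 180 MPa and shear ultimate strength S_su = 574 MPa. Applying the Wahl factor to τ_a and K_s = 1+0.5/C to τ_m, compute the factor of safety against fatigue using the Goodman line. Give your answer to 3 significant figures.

0.289

C = D/d = 21.0/2.6 = 8.0769; K_W = (4C−1)/(4C−4)+0.615/C = 1.1821; K_s = 1+0.5/C = 1.0619
F_a = (F_max−F_min)/2 = 86 N; F_m = (F_max+F_min)/2 = 310 N
τ_a = K_W·8F_aD/(πd³) = 1.1821 × 261.66 = 309.31 MPa
τ_m = K_s·8F_mD/(πd³) = 1.0619 × 943.19 = 1001.6 MPa
Goodman: 1/n_f = τ_a/S_se + τ_m/S_su = 309.31/180 + 1001.6/574 = 1.71841 + 1.74492 = 3.4633
n_f = 1/3.4633 = 0.2887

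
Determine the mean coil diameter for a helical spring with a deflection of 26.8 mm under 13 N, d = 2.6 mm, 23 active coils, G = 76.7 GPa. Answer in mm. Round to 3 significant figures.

34.0 mm

Required rate k = F/δ = 13/26.8 = 0.48507 N/mm
D = (Gd⁴/(8N_a·k))^(1/3) = (76.7×10³·2.6⁴/(8·23·0.48507))^(1/3)
  = (39270.1)^(1/3) = 33.9902 mm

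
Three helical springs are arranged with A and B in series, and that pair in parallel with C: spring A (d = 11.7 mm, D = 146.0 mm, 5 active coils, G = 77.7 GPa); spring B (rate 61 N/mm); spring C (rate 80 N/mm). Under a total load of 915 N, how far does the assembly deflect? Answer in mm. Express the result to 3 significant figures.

10.2 mm

k_A = Gd⁴/(8D³N_a) = (77.7×10³)(11.7⁴)/(8·146.0³·5) = 11.696 N/mm
Springs A,B series: k_AB = 1/(1/11.696+1/61) = 9.8144 N/mm; parallel with C: k_eq = 9.8144+80 = 89.814 N/mm
δ = F/k_eq = 915/89.814 = 10.188 mm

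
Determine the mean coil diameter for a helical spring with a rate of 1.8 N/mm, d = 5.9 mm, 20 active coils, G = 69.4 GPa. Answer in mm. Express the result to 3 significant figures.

66.3 mm

D = (Gd⁴/(8N_a·k))^(1/3) = (69.4×10³·5.9⁴/(8·20·1.8))^(1/3)
  = (291995)^(1/3) = 66.3425 mm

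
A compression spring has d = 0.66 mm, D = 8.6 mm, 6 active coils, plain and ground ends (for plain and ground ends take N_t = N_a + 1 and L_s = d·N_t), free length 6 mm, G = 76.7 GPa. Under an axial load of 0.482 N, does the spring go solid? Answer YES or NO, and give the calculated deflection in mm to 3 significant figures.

NO, δ = 1.01 mm

k = Gd⁴/(8D³N_a) = (76.7×10³)(0.66⁴)/(8·8.6³·6) = 0.47669 N/mm
N_t = 7; L_s = 0.66·7 = 4.62 mm; δ_solid = L₀ − L_s = 6 − 4.62 = 1.38 mm
δ = F/k = 0.482/0.47669 = 1.0111 mm
δ < δ_solid → spring does not go solid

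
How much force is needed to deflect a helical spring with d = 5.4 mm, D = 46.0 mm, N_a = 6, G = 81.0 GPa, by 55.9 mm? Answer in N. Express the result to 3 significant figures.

824 N

k = Gd⁴/(8D³N_a) = (81.0×10³)(5.4⁴)/(8·46.0³·6) = 14.742 N/mm
F = k·δ = 14.742 × 55.9 = 824.06 N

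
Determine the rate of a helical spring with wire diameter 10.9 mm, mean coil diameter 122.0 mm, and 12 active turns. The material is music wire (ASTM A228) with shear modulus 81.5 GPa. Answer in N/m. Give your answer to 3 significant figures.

6600 N/m

k = Gd⁴/(8D³N_a) = (81.5×10³ × 10.9⁴) / (8 × 122.0³ × 12)
  = 1.15044e+09 / 1.74321e+08 = 6.5995 N/mm = 6599.5 N/m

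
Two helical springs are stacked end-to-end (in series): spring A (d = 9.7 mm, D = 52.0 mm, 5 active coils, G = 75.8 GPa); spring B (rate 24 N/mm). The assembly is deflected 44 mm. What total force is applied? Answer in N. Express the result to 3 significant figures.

k_A = Gd⁴/(8D³N_a) = (75.8×10³)(9.7⁴)/(8·52.0³·5) = 119.31 N/mm
Series: 1/k_eq = 1/119.31 + 1/24 = 0.050048; k_eq = 19.981 N/mm
F = k_eq·δ = 19.981·44 = 879.16 N

879 N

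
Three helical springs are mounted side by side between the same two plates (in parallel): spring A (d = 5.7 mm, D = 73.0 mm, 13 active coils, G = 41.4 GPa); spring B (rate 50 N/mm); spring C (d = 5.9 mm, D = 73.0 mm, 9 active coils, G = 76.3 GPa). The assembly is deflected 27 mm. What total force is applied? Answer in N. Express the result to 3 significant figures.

k_A = Gd⁴/(8D³N_a) = (41.4×10³)(5.7⁴)/(8·73.0³·13) = 1.0802 N/mm
k_C = Gd⁴/(8D³N_a) = (76.3×10³)(5.9⁴)/(8·73.0³·9) = 3.3009 N/mm
Parallel: k_eq = 1.0802 + 50 + 3.3009 = 54.381 N/mm
F = k_eq·δ = 54.381·27 = 1468.3 N

1470 N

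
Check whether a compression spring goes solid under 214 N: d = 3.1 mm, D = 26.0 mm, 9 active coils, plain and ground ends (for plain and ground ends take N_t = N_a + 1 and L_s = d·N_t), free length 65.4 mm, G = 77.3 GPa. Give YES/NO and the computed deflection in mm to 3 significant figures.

YES, δ = 37.9 mm

k = Gd⁴/(8D³N_a) = (77.3×10³)(3.1⁴)/(8·26.0³·9) = 5.6412 N/mm
N_t = 10; L_s = 3.1·10 = 31 mm; δ_solid = L₀ − L_s = 65.4 − 31 = 34.4 mm
δ = F/k = 214/5.6412 = 37.935 mm
δ ≥ δ_solid → spring goes solid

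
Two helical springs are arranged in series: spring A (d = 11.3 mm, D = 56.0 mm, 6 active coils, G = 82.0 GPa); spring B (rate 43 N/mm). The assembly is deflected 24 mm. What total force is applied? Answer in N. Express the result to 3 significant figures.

812 N

k_A = Gd⁴/(8D³N_a) = (82.0×10³)(11.3⁴)/(8·56.0³·6) = 158.61 N/mm
Series: 1/k_eq = 1/158.61 + 1/43 = 0.029561; k_eq = 33.829 N/mm
F = k_eq·δ = 33.829·24 = 811.89 N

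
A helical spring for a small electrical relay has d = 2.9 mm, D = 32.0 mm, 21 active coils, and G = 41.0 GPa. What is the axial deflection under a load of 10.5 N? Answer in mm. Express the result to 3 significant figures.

19.9 mm

k = Gd⁴/(8D³N_a) = (41.0×10³)(2.9⁴)/(8·32.0³·21) = 0.52676 N/mm
δ = F/k = 10.5 / 0.52676 = 19.933 mm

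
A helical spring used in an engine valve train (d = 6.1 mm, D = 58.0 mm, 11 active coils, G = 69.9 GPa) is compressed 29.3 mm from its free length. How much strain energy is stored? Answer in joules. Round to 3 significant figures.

2.42 J

k = Gd⁴/(8D³N_a) = (69.9×10³)(6.1⁴)/(8·58.0³·11) = 5.6368 N/mm
U = ½kδ² = 0.5 × 5.6368 × 29.3² = 2419.6 N·mm = 2.4196 J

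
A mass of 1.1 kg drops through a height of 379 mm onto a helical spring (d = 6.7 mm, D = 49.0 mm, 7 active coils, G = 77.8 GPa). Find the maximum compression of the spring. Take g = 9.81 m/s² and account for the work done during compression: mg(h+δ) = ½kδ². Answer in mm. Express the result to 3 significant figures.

k = Gd⁴/(8D³N_a) = (77.8×10³)(6.7⁴)/(8·49.0³·7) = 23.796 N/mm
W = mg = 1.1 × 9.81 = 10.791 N
½kδ² − Wδ − Wh = 0 → δ = (W + √(W² + 2kWh))/k
δ = (10.791 + √(116.45 + 194641))/23.796 = (10.791 + 441.31)/23.796 = 18.999 mm

19.0 mm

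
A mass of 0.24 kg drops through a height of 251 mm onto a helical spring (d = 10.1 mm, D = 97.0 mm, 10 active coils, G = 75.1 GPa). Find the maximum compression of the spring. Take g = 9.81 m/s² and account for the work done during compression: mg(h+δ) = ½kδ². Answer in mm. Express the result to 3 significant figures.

10.7 mm

k = Gd⁴/(8D³N_a) = (75.1×10³)(10.1⁴)/(8·97.0³·10) = 10.703 N/mm
W = mg = 0.24 × 9.81 = 2.3544 N
½kδ² − Wδ − Wh = 0 → δ = (W + √(W² + 2kWh))/k
δ = (2.3544 + √(5.5432 + 12650.4))/10.703 = (2.3544 + 112.5)/10.703 = 10.731 mm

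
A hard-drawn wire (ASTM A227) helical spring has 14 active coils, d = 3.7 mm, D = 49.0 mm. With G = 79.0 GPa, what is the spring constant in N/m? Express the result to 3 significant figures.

k = Gd⁴/(8D³N_a) = (79.0×10³ × 3.7⁴) / (8 × 49.0³ × 14)
  = 1.48059e+07 / 1.31767e+07 = 1.1236 N/mm = 1123.6 N/m

1120 N/m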